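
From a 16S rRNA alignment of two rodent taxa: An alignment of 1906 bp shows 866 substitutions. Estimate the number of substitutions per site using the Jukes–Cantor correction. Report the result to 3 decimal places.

0.698

p = 866/1906 ≈ 0.454355.
d = −(3/4) ln(1 − 4p/3) = −0.75 ln(1 − 0.605807) = −0.75 ln(0.394193)
  = −0.75 × (-0.930915) = 0.698186 substitutions/site.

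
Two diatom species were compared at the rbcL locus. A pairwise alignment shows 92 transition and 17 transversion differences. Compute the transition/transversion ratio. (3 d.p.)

R = 92/17 = 5.411764… ≈ 5.412 (to 3 d.p.).

5.412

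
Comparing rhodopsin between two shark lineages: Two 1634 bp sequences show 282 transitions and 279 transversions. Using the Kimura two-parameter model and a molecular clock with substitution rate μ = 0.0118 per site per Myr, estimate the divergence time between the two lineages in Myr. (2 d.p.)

19.80

P = 282/1634 ≈ 0.172583 and Q = 279/1634 ≈ 0.170747.
Under the Kimura two-parameter model, d = −½ ln(1 − 2P − Q) − ¼ ln(1 − 2Q).
1 − 2P − Q = 0.484087, giving −½ ln(0.484087) = 0.362745.
1 − 2Q = 0.658506, giving −¼ ln(0.658506) = 0.104445.
d = 0.362745 + 0.104445 = 0.467190.
Under a molecular clock d = 2μt, so t = d/(2μ) = 0.467190 / (2 × 0.0118) = 19.80 Myr.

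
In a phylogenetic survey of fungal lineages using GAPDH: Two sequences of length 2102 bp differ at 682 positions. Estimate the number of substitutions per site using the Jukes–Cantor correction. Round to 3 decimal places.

p = 682/2102 ≈ 0.324453.
d = −(3/4) ln(1 − 4p/3) = −0.75 ln(1 − 0.432604) = −0.75 ln(0.567396)
  = −0.75 × (-0.566698) = 0.425024 substitutions/site.

0.425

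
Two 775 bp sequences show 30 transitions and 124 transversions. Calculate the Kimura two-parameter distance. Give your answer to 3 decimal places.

0.232

P = 30/775 ≈ 0.03871 and Q = 124/775 = 0.16.
Under the Kimura two-parameter model, d = −½ ln(1 − 2P − Q) − ¼ ln(1 − 2Q).
1 − 2P − Q = 0.76258, giving −½ ln(0.76258) = 0.135524.
1 − 2Q = 0.68, giving −¼ ln(0.68) = 0.096416.
d = 0.135524 + 0.096416 = 0.231940.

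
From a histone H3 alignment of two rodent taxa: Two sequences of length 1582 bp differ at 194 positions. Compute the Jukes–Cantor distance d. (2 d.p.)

0.13

p = 194/1582 ≈ 0.12263.
d = −(3/4) ln(1 − 4p/3) = −0.75 ln(1 − 0.163507) = −0.75 ln(0.836493)
  = −0.75 × (-0.178537) = 0.133903 substitutions/site.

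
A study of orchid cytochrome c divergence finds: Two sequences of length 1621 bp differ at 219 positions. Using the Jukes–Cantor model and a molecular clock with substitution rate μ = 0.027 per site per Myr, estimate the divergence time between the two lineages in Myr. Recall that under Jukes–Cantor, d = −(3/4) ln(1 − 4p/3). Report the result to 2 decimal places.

p = 219/1621 ≈ 0.135102.
d = −(3/4) ln(1 − 4p/3) = −0.75 ln(1 − 0.180136) = −0.75 ln(0.819864)
  = −0.75 × (-0.198617) = 0.148963 substitutions/site.
Under a molecular clock d = 2μt, so t = d/(2μ) = 0.148963 / (2 × 0.027) = 2.76 Myr.

2.76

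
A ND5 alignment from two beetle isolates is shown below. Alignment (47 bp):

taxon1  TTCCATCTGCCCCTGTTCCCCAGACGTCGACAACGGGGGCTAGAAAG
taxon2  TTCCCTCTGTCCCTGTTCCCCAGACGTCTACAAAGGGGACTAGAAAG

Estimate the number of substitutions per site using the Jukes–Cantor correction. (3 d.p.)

0.115

The sequences differ at 5 of 47 sites (5, 10, 29, 34, 39), so p = 5/47 ≈ 0.106383.
d = −(3/4) ln(1 − 4p/3) = −0.75 ln(1 − 0.141844) = −0.75 ln(0.858156)
  = −0.75 × (-0.152969) = 0.114727 substitutions/site.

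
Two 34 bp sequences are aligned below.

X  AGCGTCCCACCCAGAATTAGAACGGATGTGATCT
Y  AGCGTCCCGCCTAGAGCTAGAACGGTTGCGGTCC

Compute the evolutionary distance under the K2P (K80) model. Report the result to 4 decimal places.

0.3061

Of 34 sites, 7 differences are transitions and 1 are transversions, so P = 7/34 ≈ 0.205882 and Q = 1/34 ≈ 0.029412.
Under the Kimura two-parameter model, d = −½ ln(1 − 2P − Q) − ¼ ln(1 − 2Q).
1 − 2P − Q = 0.558824, giving −½ ln(0.558824) = 0.290960.
1 − 2Q = 0.941176, giving −¼ ln(0.941176) = 0.015156.
d = 0.290960 + 0.015156 = 0.306116.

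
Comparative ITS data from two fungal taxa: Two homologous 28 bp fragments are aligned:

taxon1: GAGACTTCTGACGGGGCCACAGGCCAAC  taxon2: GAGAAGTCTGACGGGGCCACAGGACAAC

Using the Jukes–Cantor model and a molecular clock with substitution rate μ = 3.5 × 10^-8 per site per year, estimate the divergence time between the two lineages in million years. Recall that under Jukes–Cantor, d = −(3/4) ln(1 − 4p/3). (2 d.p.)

The sequences differ at 3 of 28 sites (5, 6, 24), so p = 3/28 ≈ 0.107143.
d = −(3/4) ln(1 − 4p/3) = −0.75 ln(1 − 0.142857) = −0.75 ln(0.857143)
  = −0.75 × (-0.154151) = 0.115613 substitutions/site.
Under a molecular clock d = 2μt, so t = d/(2μ) = 0.115613 / (2 × 3.5 × 10^-8) = 1.65 million years.

1.65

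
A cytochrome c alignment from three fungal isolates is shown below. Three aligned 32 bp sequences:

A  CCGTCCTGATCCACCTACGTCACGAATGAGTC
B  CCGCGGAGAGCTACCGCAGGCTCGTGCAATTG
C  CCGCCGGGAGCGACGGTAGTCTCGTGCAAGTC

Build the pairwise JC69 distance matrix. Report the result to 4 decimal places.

d(A,B) = 0.9241, d(A,C) = 0.6566, d(B,C) = 0.3041

A–B: 17/32 sites differ → p = 0.53125, d = −0.75 ln(1 − 0.708333) = 0.924107 ≈ 0.9241.
A–C: 14/32 sites differ → p = 0.4375, d = −0.75 ln(1 − 0.583333) = 0.656601 ≈ 0.6566.
B–C: 8/32 sites differ → p = 0.25, d = −0.75 ln(1 − 0.333333) = 0.304098 ≈ 0.3041.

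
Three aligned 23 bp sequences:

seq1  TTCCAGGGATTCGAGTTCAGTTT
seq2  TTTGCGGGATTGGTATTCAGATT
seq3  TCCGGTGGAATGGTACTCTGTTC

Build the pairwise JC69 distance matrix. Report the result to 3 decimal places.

seq1–seq2: 7/23 sites differ → p ≈ 0.304348, d = −0.75 ln(1 − 0.405797) = 0.390401 ≈ 0.390.
seq1–seq3: 11/23 sites differ → p ≈ 0.478261, d = −0.75 ln(1 − 0.637681) = 0.761423 ≈ 0.761.
seq2–seq3: 9/23 sites differ → p ≈ 0.391304, d = −0.75 ln(1 − 0.521739) = 0.553199 ≈ 0.553.

d(seq1,seq2) = 0.390, d(seq1,seq3) = 0.761, d(seq2,seq3) = 0.553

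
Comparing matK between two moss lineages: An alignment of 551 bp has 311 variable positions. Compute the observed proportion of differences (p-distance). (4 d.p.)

p = 311/551 = 0.564428… ≈ 0.5644 (to 4 d.p.).

0.5644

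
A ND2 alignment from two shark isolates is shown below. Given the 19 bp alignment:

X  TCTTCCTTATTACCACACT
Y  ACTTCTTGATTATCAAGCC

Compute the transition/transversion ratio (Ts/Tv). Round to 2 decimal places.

Transitions are A↔G and C↔T; transversions are all other mismatches.
Transitions: 4. Transversions: 3.
R = 4/3 = 1.333333… ≈ 1.33 (to 2 d.p.).

1.33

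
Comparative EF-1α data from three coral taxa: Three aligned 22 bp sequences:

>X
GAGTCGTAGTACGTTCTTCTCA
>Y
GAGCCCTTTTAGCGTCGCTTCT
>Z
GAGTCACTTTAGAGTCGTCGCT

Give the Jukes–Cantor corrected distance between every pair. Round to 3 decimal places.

d(X,Y) = 0.824, d(X,Z) = 0.699, d(Y,Z) = 0.414

X–Y: 11/22 sites differ → p = 0.5, d = −0.75 ln(1 − 0.666667) = 0.823960 ≈ 0.824.
X–Z: 10/22 sites differ → p ≈ 0.454545, d = −0.75 ln(1 − 0.60606) = 0.698667 ≈ 0.699.
Y–Z: 7/22 sites differ → p ≈ 0.318182, d = −0.75 ln(1 − 0.424243) = 0.414052 ≈ 0.414.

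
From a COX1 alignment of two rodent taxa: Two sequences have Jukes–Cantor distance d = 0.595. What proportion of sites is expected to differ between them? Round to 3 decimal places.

0.411

p = (3/4)(1 − e^(−4d/3)) = 0.75 × (1 − e^(-0.793333)) = 0.75 × (1 − 0.452335) = 0.410749.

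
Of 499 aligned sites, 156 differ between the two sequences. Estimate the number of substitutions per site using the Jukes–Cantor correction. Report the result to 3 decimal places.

p = 156/499 ≈ 0.312625.
d = −(3/4) ln(1 − 4p/3) = −0.75 ln(1 − 0.416833) = −0.75 ln(0.583167)
  = −0.75 × (-0.539282) = 0.404462 substitutions/site.

0.404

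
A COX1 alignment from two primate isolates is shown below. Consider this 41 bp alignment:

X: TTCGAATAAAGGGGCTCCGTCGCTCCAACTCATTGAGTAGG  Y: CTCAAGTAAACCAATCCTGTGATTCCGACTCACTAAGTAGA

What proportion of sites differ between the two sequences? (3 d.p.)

0.415

The sequences differ at 17 of 41 positions.
p = 17/41 = 0.414634… ≈ 0.415 (to 3 d.p.).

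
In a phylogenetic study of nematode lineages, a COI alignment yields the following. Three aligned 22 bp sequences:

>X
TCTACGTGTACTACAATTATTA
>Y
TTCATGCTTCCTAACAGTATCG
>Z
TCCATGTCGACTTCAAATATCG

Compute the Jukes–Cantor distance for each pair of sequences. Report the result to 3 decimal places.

X–Y: 11/22 sites differ → p = 0.5, d = −0.75 ln(1 − 0.666667) = 0.823960 ≈ 0.824.
X–Z: 8/22 sites differ → p ≈ 0.363636, d = −0.75 ln(1 − 0.484848) = 0.497470 ≈ 0.497.
Y–Z: 9/22 sites differ → p ≈ 0.409091, d = −0.75 ln(1 − 0.545455) = 0.591344 ≈ 0.591.

d(X,Y) = 0.824, d(X,Z) = 0.497, d(Y,Z) = 0.591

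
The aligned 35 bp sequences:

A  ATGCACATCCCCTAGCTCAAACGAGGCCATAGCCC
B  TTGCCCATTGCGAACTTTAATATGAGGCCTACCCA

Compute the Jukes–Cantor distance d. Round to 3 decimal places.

The sequences differ at 18 of 35 sites, so p = 18/35 ≈ 0.514286.
d = −(3/4) ln(1 − 4p/3) = −0.75 ln(1 − 0.685715) = −0.75 ln(0.314285)
  = −0.75 × (-1.157455) = 0.868091 substitutions/site.

0.868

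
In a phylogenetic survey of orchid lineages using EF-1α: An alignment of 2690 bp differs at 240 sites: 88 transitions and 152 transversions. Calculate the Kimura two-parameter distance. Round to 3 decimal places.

0.095

P = 88/2690 ≈ 0.032714 and Q = 152/2690 ≈ 0.056506.
Under the Kimura two-parameter model, d = −½ ln(1 − 2P − Q) − ¼ ln(1 − 2Q).
1 − 2P − Q = 0.878066, giving −½ ln(0.878066) = 0.065017.
1 − 2Q = 0.886988, giving −¼ ln(0.886988) = 0.029981.
d = 0.065017 + 0.029981 = 0.094998.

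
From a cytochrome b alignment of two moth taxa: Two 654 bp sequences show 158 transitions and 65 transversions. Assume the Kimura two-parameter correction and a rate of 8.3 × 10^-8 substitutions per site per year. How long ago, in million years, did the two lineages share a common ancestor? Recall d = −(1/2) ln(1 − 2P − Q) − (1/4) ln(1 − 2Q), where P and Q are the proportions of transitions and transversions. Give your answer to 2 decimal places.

2.97

P = 158/654 ≈ 0.24159 and Q = 65/654 ≈ 0.099388.
Under the Kimura two-parameter model, d = −½ ln(1 − 2P − Q) − ¼ ln(1 − 2Q).
1 − 2P − Q = 0.417432, giving −½ ln(0.417432) = 0.436817.
1 − 2Q = 0.801224, giving −¼ ln(0.801224) = 0.055404.
d = 0.436817 + 0.055404 = 0.492221.
Under a molecular clock d = 2μt, so t = d/(2μ) = 0.492221 / (2 × 8.3 × 10^-8) = 2.97 million years.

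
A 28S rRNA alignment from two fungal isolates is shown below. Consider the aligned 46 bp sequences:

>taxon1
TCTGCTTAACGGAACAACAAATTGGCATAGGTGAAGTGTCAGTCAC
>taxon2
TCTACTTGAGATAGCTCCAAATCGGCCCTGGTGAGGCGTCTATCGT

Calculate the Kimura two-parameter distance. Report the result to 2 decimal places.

0.59

Of 46 sites, 11 differences are transitions and 7 are transversions, so P = 11/46 ≈ 0.23913 and Q = 7/46 ≈ 0.152174.
Under the Kimura two-parameter model, d = −½ ln(1 − 2P − Q) − ¼ ln(1 − 2Q).
1 − 2P − Q = 0.369566, giving −½ ln(0.369566) = 0.497713.
1 − 2Q = 0.695652, giving −¼ ln(0.695652) = 0.090726.
d = 0.497713 + 0.090726 = 0.588439.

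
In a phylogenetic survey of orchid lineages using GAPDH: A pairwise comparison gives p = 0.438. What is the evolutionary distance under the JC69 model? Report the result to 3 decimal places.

0.658

d = −(3/4) ln(1 − 4p/3) = −0.75 ln(1 − 0.584) = −0.75 ln(0.416)
  = −0.75 × (-0.877070) = 0.657803 substitutions/site.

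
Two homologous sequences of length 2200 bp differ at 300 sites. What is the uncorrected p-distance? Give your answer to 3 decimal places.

p = 300/2200 = 0.136363… ≈ 0.136 (to 3 d.p.).

0.136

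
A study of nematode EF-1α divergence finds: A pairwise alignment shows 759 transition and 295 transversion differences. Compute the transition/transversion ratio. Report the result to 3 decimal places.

2.573

R = 759/295 = 2.572881… ≈ 2.573 (to 3 d.p.).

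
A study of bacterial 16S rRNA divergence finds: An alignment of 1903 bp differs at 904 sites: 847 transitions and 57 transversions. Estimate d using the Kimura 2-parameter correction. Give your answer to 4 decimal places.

P = 847/1903 ≈ 0.445087 and Q = 57/1903 ≈ 0.029953.
Under the Kimura two-parameter model, d = −½ ln(1 − 2P − Q) − ¼ ln(1 − 2Q).
1 − 2P − Q = 0.079873, giving −½ ln(0.079873) = 1.263659.
1 − 2Q = 0.940094, giving −¼ ln(0.940094) = 0.015444.
d = 1.263659 + 0.015444 = 1.279103.

1.2791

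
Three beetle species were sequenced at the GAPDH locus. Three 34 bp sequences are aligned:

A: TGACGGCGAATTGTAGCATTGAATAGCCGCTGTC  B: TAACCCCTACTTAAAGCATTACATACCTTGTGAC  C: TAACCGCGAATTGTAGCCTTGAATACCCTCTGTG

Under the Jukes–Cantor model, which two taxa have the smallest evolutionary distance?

A–B: 14/34 differ, p = 0.412, d = 0.597.
A–C: 6/34 differ, p = 0.176, d = 0.201.
B–C: 12/34 differ, p = 0.353, d = 0.477.
The smallest distance is between A and C.

A and C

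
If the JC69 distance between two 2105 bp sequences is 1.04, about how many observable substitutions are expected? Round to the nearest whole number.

1184

Invert JC69: p = (3/4)(1 − e^(−4d/3)) = 0.75 × (1 − e^(-1.386667)) = 0.75 × (1 − 0.249907) = 0.562570.
Expected differing sites = pL ≈ 0.562570 × 2105 = 1184.20985 ≈ 1184.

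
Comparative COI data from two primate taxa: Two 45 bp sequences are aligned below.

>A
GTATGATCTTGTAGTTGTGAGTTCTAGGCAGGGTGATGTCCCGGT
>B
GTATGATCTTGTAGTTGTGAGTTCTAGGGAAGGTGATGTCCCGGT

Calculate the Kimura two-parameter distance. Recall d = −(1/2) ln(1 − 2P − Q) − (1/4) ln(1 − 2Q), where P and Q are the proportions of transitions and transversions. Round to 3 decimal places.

Of 45 sites, 1 differences are transitions and 1 are transversions, so P = 1/45 ≈ 0.022222 and Q = 1/45 ≈ 0.022222.
Under the Kimura two-parameter model, d = −½ ln(1 − 2P − Q) − ¼ ln(1 − 2Q).
1 − 2P − Q = 0.933334, giving −½ ln(0.933334) = 0.034496.
1 − 2Q = 0.955556, giving −¼ ln(0.955556) = 0.011365.
d = 0.034496 + 0.011365 = 0.045861.

0.046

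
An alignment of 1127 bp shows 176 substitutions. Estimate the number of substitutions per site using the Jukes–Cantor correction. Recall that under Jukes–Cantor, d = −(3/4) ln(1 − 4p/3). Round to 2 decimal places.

p = 176/1127 ≈ 0.156167.
d = −(3/4) ln(1 − 4p/3) = −0.75 ln(1 − 0.208223) = −0.75 ln(0.791777)
  = −0.75 × (-0.233475) = 0.175106 substitutions/site.

0.18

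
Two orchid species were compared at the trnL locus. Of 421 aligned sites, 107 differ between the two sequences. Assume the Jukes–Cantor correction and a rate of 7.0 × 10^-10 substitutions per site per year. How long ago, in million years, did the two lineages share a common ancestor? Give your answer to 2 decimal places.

221.69

p = 107/421 ≈ 0.254157.
d = −(3/4) ln(1 − 4p/3) = −0.75 ln(1 − 0.338876) = −0.75 ln(0.661124)
  = −0.75 × (-0.413814) = 0.310361 substitutions/site.
Under a molecular clock d = 2μt, so t = d/(2μ) = 0.310361 / (2 × 7.0 × 10^-10) = 221.69 million years.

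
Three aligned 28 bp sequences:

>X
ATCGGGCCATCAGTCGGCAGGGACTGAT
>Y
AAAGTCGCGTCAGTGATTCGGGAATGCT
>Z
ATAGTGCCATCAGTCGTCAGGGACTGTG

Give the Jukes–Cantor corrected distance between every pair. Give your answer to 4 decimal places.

d(X,Y) = 0.7238, d(X,Z) = 0.2040, d(Y,Z) = 0.5565

X–Y: 13/28 sites differ → p ≈ 0.464286, d = −0.75 ln(1 − 0.619048) = 0.723811 ≈ 0.7238.
X–Z: 5/28 sites differ → p ≈ 0.178571, d = −0.75 ln(1 − 0.238095) = 0.203950 ≈ 0.2040.
Y–Z: 11/28 sites differ → p ≈ 0.392857, d = −0.75 ln(1 − 0.523809) = 0.556452 ≈ 0.5565.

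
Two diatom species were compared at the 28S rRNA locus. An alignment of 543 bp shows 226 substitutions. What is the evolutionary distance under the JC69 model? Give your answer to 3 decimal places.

0.607

p = 226/543 ≈ 0.416206.
d = −(3/4) ln(1 − 4p/3) = −0.75 ln(1 − 0.554941) = −0.75 ln(0.445059)
  = −0.75 × (-0.809548) = 0.607161 substitutions/site.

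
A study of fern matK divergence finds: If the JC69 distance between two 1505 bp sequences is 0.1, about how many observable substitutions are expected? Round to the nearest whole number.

141

Invert JC69: p = (3/4)(1 − e^(−4d/3)) = 0.75 × (1 − e^(-0.133333)) = 0.75 × (1 − 0.875174) = 0.093620.
Expected differing sites = pL ≈ 0.093620 × 1505 = 140.8981 ≈ 141.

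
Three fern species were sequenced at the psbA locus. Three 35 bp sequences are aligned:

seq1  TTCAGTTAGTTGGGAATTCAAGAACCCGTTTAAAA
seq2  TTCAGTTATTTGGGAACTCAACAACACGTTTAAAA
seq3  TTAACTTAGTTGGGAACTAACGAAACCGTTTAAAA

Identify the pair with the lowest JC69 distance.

seq1 and seq2

seq1–seq2: 4/35 differ, p = 0.114, d = 0.124.
seq1–seq3: 6/35 differ, p = 0.171, d = 0.195.
seq2–seq3: 8/35 differ, p = 0.229, d = 0.273.
The smallest distance is between seq1 and seq2.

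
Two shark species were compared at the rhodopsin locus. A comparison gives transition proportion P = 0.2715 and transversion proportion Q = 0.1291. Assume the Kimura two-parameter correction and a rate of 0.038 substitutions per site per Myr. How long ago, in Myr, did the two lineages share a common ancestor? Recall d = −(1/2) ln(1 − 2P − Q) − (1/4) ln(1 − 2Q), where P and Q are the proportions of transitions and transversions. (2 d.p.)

Under the Kimura two-parameter model, d = −½ ln(1 − 2P − Q) − ¼ ln(1 − 2Q).
1 − 2P − Q = 0.3279, giving −½ ln(0.3279) = 0.557523.
1 − 2Q = 0.7418, giving −¼ ln(0.7418) = 0.074669.
d = 0.557523 + 0.074669 = 0.632192.
Under a molecular clock d = 2μt, so t = d/(2μ) = 0.632192 / (2 × 0.038) = 8.32 Myr.

8.32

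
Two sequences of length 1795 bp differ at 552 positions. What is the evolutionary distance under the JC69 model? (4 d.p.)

0.3958

p = 552/1795 ≈ 0.307521.
d = −(3/4) ln(1 − 4p/3) = −0.75 ln(1 − 0.410028) = −0.75 ln(0.589972)
  = −0.75 × (-0.527680) = 0.395760 substitutions/site.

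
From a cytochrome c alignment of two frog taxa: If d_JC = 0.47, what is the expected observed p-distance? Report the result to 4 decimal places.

0.3492

p = (3/4)(1 − e^(−4d/3)) = 0.75 × (1 − e^(-0.626667)) = 0.75 × (1 − 0.534370) = 0.349223.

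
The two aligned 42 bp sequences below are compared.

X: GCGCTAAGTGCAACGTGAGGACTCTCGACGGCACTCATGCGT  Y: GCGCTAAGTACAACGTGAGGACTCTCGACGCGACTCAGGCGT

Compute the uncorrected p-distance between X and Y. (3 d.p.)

0.095

The sequences differ at 4 of 42 positions (sites 10, 31, 32, 38).
p = 4/42 = 0.095238… ≈ 0.095 (to 3 d.p.).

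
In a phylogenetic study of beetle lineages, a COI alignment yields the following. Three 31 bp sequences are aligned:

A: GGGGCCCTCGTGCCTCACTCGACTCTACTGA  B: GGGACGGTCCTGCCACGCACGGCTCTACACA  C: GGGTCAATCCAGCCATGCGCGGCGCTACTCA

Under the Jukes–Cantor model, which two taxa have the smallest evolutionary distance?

A–B: 10/31 differ, p = 0.323, d = 0.422.
A–C: 12/31 differ, p = 0.387, d = 0.544.
B–C: 8/31 differ, p = 0.258, d = 0.316.
The smallest distance is between B and C.

B and C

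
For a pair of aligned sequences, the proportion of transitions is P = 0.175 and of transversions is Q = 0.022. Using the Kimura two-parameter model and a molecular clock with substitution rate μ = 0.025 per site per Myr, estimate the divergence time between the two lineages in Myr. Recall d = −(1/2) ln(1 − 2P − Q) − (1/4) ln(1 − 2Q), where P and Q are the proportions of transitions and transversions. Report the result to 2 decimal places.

Under the Kimura two-parameter model, d = −½ ln(1 − 2P − Q) − ¼ ln(1 − 2Q).
1 − 2P − Q = 0.628, giving −½ ln(0.628) = 0.232608.
1 − 2Q = 0.956, giving −¼ ln(0.956) = 0.011249.
d = 0.232608 + 0.011249 = 0.243857.
Under a molecular clock d = 2μt, so t = d/(2μ) = 0.243857 / (2 × 0.025) = 4.88 Myr.

4.88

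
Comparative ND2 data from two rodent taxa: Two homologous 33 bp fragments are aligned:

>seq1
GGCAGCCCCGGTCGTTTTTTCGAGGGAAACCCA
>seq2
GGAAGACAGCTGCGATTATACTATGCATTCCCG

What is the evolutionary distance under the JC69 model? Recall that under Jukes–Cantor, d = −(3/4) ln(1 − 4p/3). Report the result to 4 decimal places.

The sequences differ at 16 of 33 sites, so p = 16/33 ≈ 0.484848.
d = −(3/4) ln(1 − 4p/3) = −0.75 ln(1 − 0.646464) = −0.75 ln(0.353536)
  = −0.75 × (-1.039770) = 0.779828 substitutions/site.

0.7798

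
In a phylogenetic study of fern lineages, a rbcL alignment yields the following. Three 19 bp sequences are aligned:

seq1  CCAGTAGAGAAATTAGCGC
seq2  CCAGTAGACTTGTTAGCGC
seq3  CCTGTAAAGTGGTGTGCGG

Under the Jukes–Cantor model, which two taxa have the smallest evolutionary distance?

seq1 and seq2

seq1–seq2: 4/19 differ, p = 0.211, d = 0.247.
seq1–seq3: 8/19 differ, p = 0.421, d = 0.618.
seq2–seq3: 7/19 differ, p = 0.368, d = 0.507.
The smallest distance is between seq1 and seq2.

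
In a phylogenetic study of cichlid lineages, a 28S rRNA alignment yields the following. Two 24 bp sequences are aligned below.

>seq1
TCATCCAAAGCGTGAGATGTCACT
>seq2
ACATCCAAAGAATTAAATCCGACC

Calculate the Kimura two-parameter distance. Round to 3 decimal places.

0.525

Of 24 sites, 4 differences are transitions and 5 are transversions, so P = 4/24 ≈ 0.166667 and Q = 5/24 ≈ 0.208333.
Under the Kimura two-parameter model, d = −½ ln(1 − 2P − Q) − ¼ ln(1 − 2Q).
1 − 2P − Q = 0.458333, giving −½ ln(0.458333) = 0.390080.
1 − 2Q = 0.583334, giving −¼ ln(0.583334) = 0.134749.
d = 0.390080 + 0.134749 = 0.524829.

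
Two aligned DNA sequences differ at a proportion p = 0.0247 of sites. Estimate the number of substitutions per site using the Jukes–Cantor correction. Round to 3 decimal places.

0.025

d = −(3/4) ln(1 − 4p/3) = −0.75 ln(1 − 0.032933) = −0.75 ln(0.967067)
  = −0.75 × (-0.033487) = 0.025115 substitutions/site.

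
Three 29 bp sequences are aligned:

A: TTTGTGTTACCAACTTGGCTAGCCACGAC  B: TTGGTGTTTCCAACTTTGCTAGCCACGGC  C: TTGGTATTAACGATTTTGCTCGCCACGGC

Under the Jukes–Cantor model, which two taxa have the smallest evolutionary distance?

A and B

A–B: 4/29 differ, p = 0.138, d = 0.152.
A–C: 8/29 differ, p = 0.276, d = 0.344.
B–C: 6/29 differ, p = 0.207, d = 0.242.
The smallest distance is between A and B.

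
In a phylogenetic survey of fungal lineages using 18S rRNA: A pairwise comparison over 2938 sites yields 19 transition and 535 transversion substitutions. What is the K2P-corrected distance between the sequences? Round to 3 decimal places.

P = 19/2938 ≈ 0.006467 and Q = 535/2938 ≈ 0.182097.
Under the Kimura two-parameter model, d = −½ ln(1 − 2P − Q) − ¼ ln(1 − 2Q).
1 − 2P − Q = 0.804969, giving −½ ln(0.804969) = 0.108476.
1 − 2Q = 0.635806, giving −¼ ln(0.635806) = 0.113215.
d = 0.108476 + 0.113215 = 0.221691.

0.222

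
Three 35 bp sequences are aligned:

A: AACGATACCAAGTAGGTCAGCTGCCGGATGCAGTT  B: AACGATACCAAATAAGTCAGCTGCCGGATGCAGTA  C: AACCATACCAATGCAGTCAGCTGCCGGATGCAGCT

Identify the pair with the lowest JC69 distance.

A and B

A–B: 3/35 differ, p = 0.086, d = 0.091.
A–C: 6/35 differ, p = 0.171, d = 0.195.
B–C: 6/35 differ, p = 0.171, d = 0.195.
The smallest distance is between A and B.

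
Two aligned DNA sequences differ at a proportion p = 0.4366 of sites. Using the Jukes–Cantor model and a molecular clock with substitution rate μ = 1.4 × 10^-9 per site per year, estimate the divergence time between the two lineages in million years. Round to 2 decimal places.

233.73

d = −(3/4) ln(1 − 4p/3) = −0.75 ln(1 − 0.582133) = −0.75 ln(0.417867)
  = −0.75 × (-0.872592) = 0.654444 substitutions/site.
Under a molecular clock d = 2μt, so t = d/(2μ) = 0.654444 / (2 × 1.4 × 10^-9) = 233.73 million years.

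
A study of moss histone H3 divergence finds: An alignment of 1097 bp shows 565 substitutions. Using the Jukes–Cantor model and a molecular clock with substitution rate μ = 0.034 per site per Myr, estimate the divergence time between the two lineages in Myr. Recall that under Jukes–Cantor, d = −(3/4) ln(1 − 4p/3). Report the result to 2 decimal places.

12.80

p = 565/1097 ≈ 0.515041.
d = −(3/4) ln(1 − 4p/3) = −0.75 ln(1 − 0.686721) = −0.75 ln(0.313279)
  = −0.75 × (-1.160661) = 0.870496 substitutions/site.
Under a molecular clock d = 2μt, so t = d/(2μ) = 0.870496 / (2 × 0.034) = 12.80 Myr.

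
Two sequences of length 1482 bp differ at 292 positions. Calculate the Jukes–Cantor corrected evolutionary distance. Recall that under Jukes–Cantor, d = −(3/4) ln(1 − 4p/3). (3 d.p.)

p = 292/1482 ≈ 0.197031.
d = −(3/4) ln(1 − 4p/3) = −0.75 ln(1 − 0.262708) = −0.75 ln(0.737292)
  = −0.75 × (-0.304771) = 0.228578 substitutions/site.

0.229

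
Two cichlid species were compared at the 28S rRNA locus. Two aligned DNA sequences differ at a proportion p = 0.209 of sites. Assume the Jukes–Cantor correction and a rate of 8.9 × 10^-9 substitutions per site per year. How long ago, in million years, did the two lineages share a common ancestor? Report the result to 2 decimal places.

13.76

d = −(3/4) ln(1 − 4p/3) = −0.75 ln(1 − 0.278667) = −0.75 ln(0.721333)
  = −0.75 × (-0.326654) = 0.244991 substitutions/site.
Under a molecular clock d = 2μt, so t = d/(2μ) = 0.244991 / (2 × 8.9 × 10^-9) = 13.76 million years.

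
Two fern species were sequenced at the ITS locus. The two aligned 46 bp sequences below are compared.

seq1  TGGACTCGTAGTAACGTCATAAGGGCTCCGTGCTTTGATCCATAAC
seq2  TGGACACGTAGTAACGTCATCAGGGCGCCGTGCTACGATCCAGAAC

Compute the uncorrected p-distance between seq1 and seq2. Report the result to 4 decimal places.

The sequences differ at 6 of 46 positions (sites 6, 21, 27, 35, 36, 43).
p = 6/46 = 0.130434… ≈ 0.1304 (to 4 d.p.).

0.1304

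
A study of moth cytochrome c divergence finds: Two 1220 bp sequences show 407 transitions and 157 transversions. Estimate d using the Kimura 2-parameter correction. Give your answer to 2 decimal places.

0.87

P = 407/1220 ≈ 0.333607 and Q = 157/1220 ≈ 0.128689.
Under the Kimura two-parameter model, d = −½ ln(1 − 2P − Q) − ¼ ln(1 − 2Q).
1 − 2P − Q = 0.204097, giving −½ ln(0.204097) = 0.794580.
1 − 2Q = 0.742622, giving −¼ ln(0.742622) = 0.074392.
d = 0.794580 + 0.074392 = 0.868972.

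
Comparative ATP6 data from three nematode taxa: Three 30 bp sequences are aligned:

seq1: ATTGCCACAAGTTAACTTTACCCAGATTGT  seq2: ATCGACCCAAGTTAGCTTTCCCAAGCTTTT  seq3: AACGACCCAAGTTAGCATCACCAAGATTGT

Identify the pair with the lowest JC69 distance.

seq2 and seq3

seq1–seq2: 8/30 differ, p = 0.267, d = 0.330.
seq1–seq3: 8/30 differ, p = 0.267, d = 0.330.
seq2–seq3: 6/30 differ, p = 0.200, d = 0.233.
The smallest distance is between seq2 and seq3.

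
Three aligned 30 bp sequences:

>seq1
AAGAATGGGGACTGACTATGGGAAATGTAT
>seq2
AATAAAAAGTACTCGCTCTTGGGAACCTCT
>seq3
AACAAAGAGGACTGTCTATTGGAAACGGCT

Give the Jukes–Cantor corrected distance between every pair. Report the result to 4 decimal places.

d(seq1,seq2) = 0.6467, d(seq1,seq3) = 0.3295, d(seq2,seq3) = 0.3831

seq1–seq2: 13/30 sites differ → p ≈ 0.433333, d = −0.75 ln(1 − 0.577777) = 0.646666 ≈ 0.6467.
seq1–seq3: 8/30 sites differ → p ≈ 0.266667, d = −0.75 ln(1 − 0.355556) = 0.329526 ≈ 0.3295.
seq2–seq3: 9/30 sites differ → p = 0.3, d = −0.75 ln(1 − 0.4) = 0.383119 ≈ 0.3831.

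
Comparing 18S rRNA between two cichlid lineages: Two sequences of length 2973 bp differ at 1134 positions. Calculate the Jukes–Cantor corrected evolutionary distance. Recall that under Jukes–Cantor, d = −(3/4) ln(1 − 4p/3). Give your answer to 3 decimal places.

0.533

p = 1134/2973 ≈ 0.381433.
d = −(3/4) ln(1 − 4p/3) = −0.75 ln(1 − 0.508577) = −0.75 ln(0.491423)
  = −0.75 × (-0.710450) = 0.532838 substitutions/site.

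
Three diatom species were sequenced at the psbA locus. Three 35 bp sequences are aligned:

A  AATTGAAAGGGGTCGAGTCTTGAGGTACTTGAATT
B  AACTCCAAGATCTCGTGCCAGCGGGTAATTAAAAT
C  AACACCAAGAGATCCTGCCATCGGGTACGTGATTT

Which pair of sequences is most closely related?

A–B: 15/35 differ, p = 0.429, d = 0.635.
A–C: 14/35 differ, p = 0.400, d = 0.572.
B–C: 10/35 differ, p = 0.286, d = 0.360.
The smallest distance is between B and C.

B and C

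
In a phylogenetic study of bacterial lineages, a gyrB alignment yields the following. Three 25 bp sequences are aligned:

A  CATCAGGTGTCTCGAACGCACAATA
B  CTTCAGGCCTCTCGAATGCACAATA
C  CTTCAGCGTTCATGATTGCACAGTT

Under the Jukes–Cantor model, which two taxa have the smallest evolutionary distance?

A and B

A–B: 4/25 differ, p = 0.160, d = 0.180.
A–C: 10/25 differ, p = 0.400, d = 0.572.
B–C: 8/25 differ, p = 0.320, d = 0.417.
The smallest distance is between A and B.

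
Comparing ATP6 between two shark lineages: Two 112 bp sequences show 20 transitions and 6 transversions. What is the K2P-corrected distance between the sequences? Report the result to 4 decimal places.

0.2928

P = 20/112 ≈ 0.178571 and Q = 6/112 ≈ 0.053571.
Under the Kimura two-parameter model, d = −½ ln(1 − 2P − Q) − ¼ ln(1 − 2Q).
1 − 2P − Q = 0.589287, giving −½ ln(0.589287) = 0.264421.
1 − 2Q = 0.892858, giving −¼ ln(0.892858) = 0.028332.
d = 0.264421 + 0.028332 = 0.292753.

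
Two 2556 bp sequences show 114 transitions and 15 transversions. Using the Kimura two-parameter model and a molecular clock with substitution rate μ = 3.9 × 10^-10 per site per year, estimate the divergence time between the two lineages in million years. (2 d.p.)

P = 114/2556 ≈ 0.044601 and Q = 15/2556 ≈ 0.005869.
Under the Kimura two-parameter model, d = −½ ln(1 − 2P − Q) − ¼ ln(1 − 2Q).
1 − 2P − Q = 0.904929, giving −½ ln(0.904929) = 0.049949.
1 − 2Q = 0.988262, giving −¼ ln(0.988262) = 0.002952.
d = 0.049949 + 0.002952 = 0.052901.
Under a molecular clock d = 2μt, so t = d/(2μ) = 0.052901 / (2 × 3.9 × 10^-10) = 67.82 million years.

67.82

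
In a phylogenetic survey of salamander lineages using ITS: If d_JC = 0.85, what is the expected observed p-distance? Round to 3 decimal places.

0.509

p = (3/4)(1 − e^(−4d/3)) = 0.75 × (1 − e^(-1.133333)) = 0.75 × (1 − 0.321958) = 0.508532.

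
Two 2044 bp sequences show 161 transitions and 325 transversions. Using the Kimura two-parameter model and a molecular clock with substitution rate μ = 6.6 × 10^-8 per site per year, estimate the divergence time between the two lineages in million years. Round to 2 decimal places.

2.17

P = 161/2044 ≈ 0.078767 and Q = 325/2044 ≈ 0.159002.
Under the Kimura two-parameter model, d = −½ ln(1 − 2P − Q) − ¼ ln(1 − 2Q).
1 − 2P − Q = 0.683464, giving −½ ln(0.683464) = 0.190291.
1 − 2Q = 0.681996, giving −¼ ln(0.681996) = 0.095683.
d = 0.190291 + 0.095683 = 0.285974.
Under a molecular clock d = 2μt, so t = d/(2μ) = 0.285974 / (2 × 6.6 × 10^-8) = 2.17 million years.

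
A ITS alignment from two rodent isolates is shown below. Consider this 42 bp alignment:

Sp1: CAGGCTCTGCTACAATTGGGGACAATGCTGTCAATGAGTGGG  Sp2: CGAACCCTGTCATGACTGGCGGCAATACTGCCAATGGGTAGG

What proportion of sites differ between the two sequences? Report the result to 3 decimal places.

The sequences differ at 15 of 42 positions.
p = 15/42 = 0.357142… ≈ 0.357 (to 3 d.p.).

0.357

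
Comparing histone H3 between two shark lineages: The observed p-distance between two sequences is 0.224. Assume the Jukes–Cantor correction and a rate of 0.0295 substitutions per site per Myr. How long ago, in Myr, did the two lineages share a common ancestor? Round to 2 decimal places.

d = −(3/4) ln(1 − 4p/3) = −0.75 ln(1 − 0.298667) = −0.75 ln(0.701333)
  = −0.75 × (-0.354772) = 0.266079 substitutions/site.
Under a molecular clock d = 2μt, so t = d/(2μ) = 0.266079 / (2 × 0.0295) = 4.51 Myr.

4.51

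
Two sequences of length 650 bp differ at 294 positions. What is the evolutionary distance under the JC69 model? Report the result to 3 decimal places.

0.693

p = 294/650 ≈ 0.452308.
d = −(3/4) ln(1 − 4p/3) = −0.75 ln(1 − 0.603077) = −0.75 ln(0.396923)
  = −0.75 × (-0.924013) = 0.693010 substitutions/site.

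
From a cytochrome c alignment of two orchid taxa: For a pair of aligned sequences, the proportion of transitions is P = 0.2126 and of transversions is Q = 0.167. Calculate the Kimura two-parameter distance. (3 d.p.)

Under the Kimura two-parameter model, d = −½ ln(1 − 2P − Q) − ¼ ln(1 − 2Q).
1 − 2P − Q = 0.4078, giving −½ ln(0.4078) = 0.448489.
1 − 2Q = 0.666, giving −¼ ln(0.666) = 0.101616.
d = 0.448489 + 0.101616 = 0.550105.

0.550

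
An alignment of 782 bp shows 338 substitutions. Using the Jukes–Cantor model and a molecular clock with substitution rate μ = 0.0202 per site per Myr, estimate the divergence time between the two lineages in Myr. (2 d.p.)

15.94

p = 338/782 ≈ 0.432225.
d = −(3/4) ln(1 − 4p/3) = −0.75 ln(1 − 0.5763) = −0.75 ln(0.4237)
  = −0.75 × (-0.858730) = 0.644048 substitutions/site.
Under a molecular clock d = 2μt, so t = d/(2μ) = 0.644048 / (2 × 0.0202) = 15.94 Myr.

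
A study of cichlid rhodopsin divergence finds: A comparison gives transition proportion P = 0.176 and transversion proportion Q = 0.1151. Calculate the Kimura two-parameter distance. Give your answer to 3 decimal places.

0.380

Under the Kimura two-parameter model, d = −½ ln(1 − 2P − Q) − ¼ ln(1 − 2Q).
1 − 2P − Q = 0.5329, giving −½ ln(0.5329) = 0.314711.
1 − 2Q = 0.7698, giving −¼ ln(0.7698) = 0.065406.
d = 0.314711 + 0.065406 = 0.380117.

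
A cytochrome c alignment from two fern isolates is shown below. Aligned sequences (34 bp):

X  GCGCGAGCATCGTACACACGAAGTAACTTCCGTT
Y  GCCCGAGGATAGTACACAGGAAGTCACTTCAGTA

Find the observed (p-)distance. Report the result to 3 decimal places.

0.206

The sequences differ at 7 of 34 positions (sites 3, 8, 11, 19, 25, 31, 34).
p = 7/34 = 0.205882… ≈ 0.206 (to 3 d.p.).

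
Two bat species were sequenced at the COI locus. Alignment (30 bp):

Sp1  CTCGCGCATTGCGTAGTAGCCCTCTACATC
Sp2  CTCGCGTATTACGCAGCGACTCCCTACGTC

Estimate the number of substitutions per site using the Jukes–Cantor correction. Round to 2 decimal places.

The sequences differ at 9 of 30 sites (7, 11, 14, 17, 18, 19, 21, 23, 28), so p = 9/30 = 0.3.
d = −(3/4) ln(1 − 4p/3) = −0.75 ln(1 − 0.4) = −0.75 ln(0.6)
  = −0.75 × (-0.510826) = 0.383120 substitutions/site.

0.38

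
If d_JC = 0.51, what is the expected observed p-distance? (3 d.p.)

0.370

p = (3/4)(1 − e^(−4d/3)) = 0.75 × (1 − e^(-0.68)) = 0.75 × (1 − 0.506617) = 0.370037.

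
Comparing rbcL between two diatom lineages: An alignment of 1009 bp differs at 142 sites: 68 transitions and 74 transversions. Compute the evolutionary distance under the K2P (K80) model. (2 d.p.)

P = 68/1009 ≈ 0.067393 and Q = 74/1009 ≈ 0.07334.
Under the Kimura two-parameter model, d = −½ ln(1 − 2P − Q) − ¼ ln(1 − 2Q).
1 − 2P − Q = 0.791874, giving −½ ln(0.791874) = 0.116676.
1 − 2Q = 0.85332, giving −¼ ln(0.85332) = 0.039655.
d = 0.116676 + 0.039655 = 0.156331.

0.16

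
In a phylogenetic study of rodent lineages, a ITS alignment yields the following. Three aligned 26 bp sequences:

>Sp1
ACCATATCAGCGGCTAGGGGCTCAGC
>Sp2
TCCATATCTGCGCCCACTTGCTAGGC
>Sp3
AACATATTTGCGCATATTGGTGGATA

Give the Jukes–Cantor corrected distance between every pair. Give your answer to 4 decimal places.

d(Sp1,Sp2) = 0.4643, d(Sp1,Sp3) = 0.7166, d(Sp2,Sp3) = 0.8240

Sp1–Sp2: 9/26 sites differ → p ≈ 0.346154, d = −0.75 ln(1 − 0.461539) = 0.464280 ≈ 0.4643.
Sp1–Sp3: 12/26 sites differ → p ≈ 0.461538, d = −0.75 ln(1 − 0.615384) = 0.716632 ≈ 0.7166.
Sp2–Sp3: 13/26 sites differ → p = 0.5, d = −0.75 ln(1 − 0.666667) = 0.823960 ≈ 0.8240.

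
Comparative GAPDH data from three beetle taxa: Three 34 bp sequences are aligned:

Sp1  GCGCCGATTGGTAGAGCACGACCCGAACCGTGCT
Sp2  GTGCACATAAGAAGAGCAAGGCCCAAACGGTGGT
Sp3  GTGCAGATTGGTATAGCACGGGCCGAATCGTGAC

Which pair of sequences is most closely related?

Sp1 and Sp3

Sp1–Sp2: 11/34 differ, p = 0.324, d = 0.423.
Sp1–Sp3: 8/34 differ, p = 0.235, d = 0.282.
Sp2–Sp3: 12/34 differ, p = 0.353, d = 0.477.
The smallest distance is between Sp1 and Sp3.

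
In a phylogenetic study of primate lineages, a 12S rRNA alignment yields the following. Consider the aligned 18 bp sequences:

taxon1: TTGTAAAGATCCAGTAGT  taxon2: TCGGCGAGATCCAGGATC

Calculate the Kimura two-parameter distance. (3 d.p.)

0.552

Of 18 sites, 3 differences are transitions and 4 are transversions, so P = 3/18 ≈ 0.166667 and Q = 4/18 ≈ 0.222222.
Under the Kimura two-parameter model, d = −½ ln(1 − 2P − Q) − ¼ ln(1 − 2Q).
1 − 2P − Q = 0.444444, giving −½ ln(0.444444) = 0.405466.
1 − 2Q = 0.555556, giving −¼ ln(0.555556) = 0.146946.
d = 0.405466 + 0.146946 = 0.552412.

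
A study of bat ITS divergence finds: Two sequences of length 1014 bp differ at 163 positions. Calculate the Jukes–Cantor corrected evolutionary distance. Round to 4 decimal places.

0.1809

p = 163/1014 ≈ 0.16075.
d = −(3/4) ln(1 − 4p/3) = −0.75 ln(1 − 0.214333) = −0.75 ln(0.785667)
  = −0.75 × (-0.241222) = 0.180917 substitutions/site.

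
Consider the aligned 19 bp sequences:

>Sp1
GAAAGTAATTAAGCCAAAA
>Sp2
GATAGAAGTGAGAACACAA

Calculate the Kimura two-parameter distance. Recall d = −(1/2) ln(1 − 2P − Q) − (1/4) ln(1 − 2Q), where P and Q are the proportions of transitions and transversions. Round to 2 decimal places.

Of 19 sites, 3 differences are transitions and 5 are transversions, so P = 3/19 ≈ 0.157895 and Q = 5/19 ≈ 0.263158.
Under the Kimura two-parameter model, d = −½ ln(1 − 2P − Q) − ¼ ln(1 − 2Q).
1 − 2P − Q = 0.421052, giving −½ ln(0.421052) = 0.432499.
1 − 2Q = 0.473684, giving −¼ ln(0.473684) = 0.186804.
d = 0.432499 + 0.186804 = 0.619303.

0.62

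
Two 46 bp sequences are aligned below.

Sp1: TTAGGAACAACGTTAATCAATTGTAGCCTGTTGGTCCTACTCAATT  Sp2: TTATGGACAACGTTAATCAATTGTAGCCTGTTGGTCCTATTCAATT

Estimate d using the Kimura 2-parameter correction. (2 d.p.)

Of 46 sites, 2 differences are transitions and 1 are transversions, so P = 2/46 ≈ 0.043478 and Q = 1/46 ≈ 0.021739.
Under the Kimura two-parameter model, d = −½ ln(1 − 2P − Q) − ¼ ln(1 − 2Q).
1 − 2P − Q = 0.891305, giving −½ ln(0.891305) = 0.057534.
1 − 2Q = 0.956522, giving −¼ ln(0.956522) = 0.011113.
d = 0.057534 + 0.011113 = 0.068647.

0.07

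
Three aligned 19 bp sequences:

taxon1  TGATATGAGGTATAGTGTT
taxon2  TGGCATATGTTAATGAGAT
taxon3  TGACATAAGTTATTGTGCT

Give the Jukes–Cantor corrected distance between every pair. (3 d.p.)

d(taxon1,taxon2) = 0.749, d(taxon1,taxon3) = 0.324, d(taxon2,taxon3) = 0.324

taxon1–taxon2: 9/19 sites differ → p ≈ 0.473684, d = −0.75 ln(1 − 0.631579) = 0.748897 ≈ 0.749.
taxon1–taxon3: 5/19 sites differ → p ≈ 0.263158, d = −0.75 ln(1 − 0.350877) = 0.324100 ≈ 0.324.
taxon2–taxon3: 5/19 sites differ → p ≈ 0.263158, d = −0.75 ln(1 − 0.350877) = 0.324100 ≈ 0.324.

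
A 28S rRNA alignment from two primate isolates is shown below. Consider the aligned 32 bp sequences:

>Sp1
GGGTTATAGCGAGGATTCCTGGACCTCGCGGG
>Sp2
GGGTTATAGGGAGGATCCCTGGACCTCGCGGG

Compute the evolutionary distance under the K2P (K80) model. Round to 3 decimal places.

0.065

Of 32 sites, 1 differences are transitions and 1 are transversions, so P = 1/32 = 0.03125 and Q = 1/32 = 0.03125.
Under the Kimura two-parameter model, d = −½ ln(1 − 2P − Q) − ¼ ln(1 − 2Q).
1 − 2P − Q = 0.90625, giving −½ ln(0.90625) = 0.049220.
1 − 2Q = 0.9375, giving −¼ ln(0.9375) = 0.016135.
d = 0.049220 + 0.016135 = 0.065355.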